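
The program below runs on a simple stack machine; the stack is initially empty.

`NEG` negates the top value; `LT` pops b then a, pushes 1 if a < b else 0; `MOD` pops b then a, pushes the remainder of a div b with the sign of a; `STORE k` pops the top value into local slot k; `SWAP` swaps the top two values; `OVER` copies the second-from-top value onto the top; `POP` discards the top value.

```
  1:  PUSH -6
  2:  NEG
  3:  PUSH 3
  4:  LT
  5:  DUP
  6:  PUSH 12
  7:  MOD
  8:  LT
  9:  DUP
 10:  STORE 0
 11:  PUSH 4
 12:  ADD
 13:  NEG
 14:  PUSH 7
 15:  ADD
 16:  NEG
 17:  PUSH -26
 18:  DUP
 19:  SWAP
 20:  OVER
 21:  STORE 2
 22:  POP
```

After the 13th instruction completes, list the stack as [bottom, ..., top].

PUSH -6 → -6
NEG     → 6
PUSH 3  → 6 3
LT      → 0
DUP     → 0 0
PUSH 12 → 0 0 12
MOD     → 0 0
LT      → 0
DUP     → 0 0
STORE 0 → 0
PUSH 4  → 0 4
ADD     → 4
NEG     → -4

[-4]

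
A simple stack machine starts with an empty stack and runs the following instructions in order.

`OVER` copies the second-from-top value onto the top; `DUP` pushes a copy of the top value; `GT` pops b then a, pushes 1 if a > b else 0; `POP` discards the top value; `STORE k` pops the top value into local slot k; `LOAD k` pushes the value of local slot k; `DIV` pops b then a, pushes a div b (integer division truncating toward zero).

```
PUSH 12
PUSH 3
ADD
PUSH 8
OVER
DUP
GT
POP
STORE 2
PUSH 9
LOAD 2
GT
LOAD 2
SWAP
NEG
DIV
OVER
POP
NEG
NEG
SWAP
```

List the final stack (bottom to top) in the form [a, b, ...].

[-8, 15]

PUSH 12  12
PUSH 3   12 3
ADD      15
PUSH 8   15 8
OVER     15 8 15
DUP      15 8 15 15
GT       15 8 0
POP      15 8
STORE 2  15
PUSH 9   15 9
LOAD 2   15 9 8
GT       15 1
LOAD 2   15 1 8
SWAP     15 8 1
NEG      15 8 -1
DIV      15 -8
OVER     15 -8 15
POP      15 -8
NEG      15 8
NEG      15 -8
SWAP     -8 15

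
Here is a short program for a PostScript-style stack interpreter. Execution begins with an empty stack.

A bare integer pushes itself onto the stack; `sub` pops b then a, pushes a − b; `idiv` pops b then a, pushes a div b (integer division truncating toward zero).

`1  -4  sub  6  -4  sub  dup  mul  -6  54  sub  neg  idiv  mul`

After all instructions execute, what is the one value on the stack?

5

1    → [1]
-4   → [1, -4]
sub  → [5]
6    → [5, 6]
-4   → [5, 6, -4]
sub  → [5, 10]
dup  → [5, 10, 10]
mul  → [5, 100]
-6   → [5, 100, -6]
54   → [5, 100, -6, 54]
sub  → [5, 100, -60]
neg  → [5, 100, 60]
idiv → [5, 1]
mul  → [5]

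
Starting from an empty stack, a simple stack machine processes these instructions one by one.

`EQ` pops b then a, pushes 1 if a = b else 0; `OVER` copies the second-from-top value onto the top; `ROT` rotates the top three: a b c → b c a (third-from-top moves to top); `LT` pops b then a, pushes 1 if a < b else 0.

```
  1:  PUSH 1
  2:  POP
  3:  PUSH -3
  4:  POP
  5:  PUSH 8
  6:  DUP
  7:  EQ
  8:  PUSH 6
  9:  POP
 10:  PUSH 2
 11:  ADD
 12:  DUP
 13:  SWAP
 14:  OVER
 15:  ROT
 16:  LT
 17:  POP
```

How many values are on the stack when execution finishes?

1

PUSH 1  → [1]
POP     → []
PUSH -3 → [-3]
POP     → []
PUSH 8  → [8]
DUP     → [8, 8]
EQ      → [1]
PUSH 6  → [1, 6]
POP     → [1]
PUSH 2  → [1, 2]
ADD     → [3]
DUP     → [3, 3]
SWAP    → [3, 3]
OVER    → [3, 3, 3]
ROT     → [3, 3, 3]
LT      → [3, 0]
POP     → [3]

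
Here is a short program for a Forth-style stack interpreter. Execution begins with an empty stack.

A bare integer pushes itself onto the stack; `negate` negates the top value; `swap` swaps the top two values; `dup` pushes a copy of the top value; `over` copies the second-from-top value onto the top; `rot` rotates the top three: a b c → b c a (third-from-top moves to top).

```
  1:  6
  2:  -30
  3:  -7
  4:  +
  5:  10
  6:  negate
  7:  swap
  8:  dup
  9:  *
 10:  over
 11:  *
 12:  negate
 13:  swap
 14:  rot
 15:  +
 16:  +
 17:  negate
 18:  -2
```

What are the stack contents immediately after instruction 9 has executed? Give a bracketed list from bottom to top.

6      -> 6
-30    -> 6 -30
-7     -> 6 -30 -7
+      -> 6 -37
10     -> 6 -37 10
negate -> 6 -37 -10
swap   -> 6 -10 -37
dup    -> 6 -10 -37 -37
*      -> 6 -10 1369

[6, -10, 1369]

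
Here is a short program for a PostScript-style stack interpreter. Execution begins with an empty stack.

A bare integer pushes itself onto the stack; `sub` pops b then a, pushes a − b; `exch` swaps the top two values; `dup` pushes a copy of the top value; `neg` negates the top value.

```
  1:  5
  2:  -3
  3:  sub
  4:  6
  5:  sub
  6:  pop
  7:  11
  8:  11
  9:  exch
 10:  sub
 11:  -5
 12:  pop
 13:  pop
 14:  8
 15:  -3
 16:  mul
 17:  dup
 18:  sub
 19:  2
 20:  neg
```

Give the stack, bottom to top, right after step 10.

5     5
-3    5 -3
sub   8
6     8 6
sub   2
pop   (empty)
11    11
11    11 11
exch  11 11
sub   0

[0]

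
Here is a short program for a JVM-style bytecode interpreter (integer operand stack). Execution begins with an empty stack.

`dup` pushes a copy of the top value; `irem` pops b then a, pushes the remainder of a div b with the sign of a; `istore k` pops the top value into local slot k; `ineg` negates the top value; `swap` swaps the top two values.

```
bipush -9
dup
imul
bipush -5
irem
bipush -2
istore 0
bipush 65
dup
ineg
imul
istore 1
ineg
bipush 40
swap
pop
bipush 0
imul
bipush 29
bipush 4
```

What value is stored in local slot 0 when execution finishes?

-2

bipush -9 : [-9]
dup       : [-9, -9]
imul      : [81]
bipush -5 : [81, -5]
irem      : [1]
bipush -2 : [1, -2]
istore 0  : [1]
bipush 65 : [1, 65]
dup       : [1, 65, 65]
ineg      : [1, 65, -65]
imul      : [1, -4225]
istore 1  : [1]
ineg      : [-1]
bipush 40 : [-1, 40]
swap      : [40, -1]
pop       : [40]
bipush 0  : [40, 0]
imul      : [0]
bipush 29 : [0, 29]
bipush 4  : [0, 29, 4]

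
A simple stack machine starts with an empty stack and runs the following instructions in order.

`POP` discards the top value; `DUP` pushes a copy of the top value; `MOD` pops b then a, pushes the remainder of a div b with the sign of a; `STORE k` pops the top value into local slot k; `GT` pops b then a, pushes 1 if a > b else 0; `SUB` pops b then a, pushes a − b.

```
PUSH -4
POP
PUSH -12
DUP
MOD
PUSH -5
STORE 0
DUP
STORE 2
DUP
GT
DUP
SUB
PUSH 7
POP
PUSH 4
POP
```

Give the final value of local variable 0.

-5

PUSH -4  : [-4]
POP      : []
PUSH -12 : [-12]
DUP      : [-12, -12]
MOD      : [0]
PUSH -5  : [0, -5]
STORE 0  : [0]
DUP      : [0, 0]
STORE 2  : [0]
DUP      : [0, 0]
GT       : [0]
DUP      : [0, 0]
SUB      : [0]
PUSH 7   : [0, 7]
POP      : [0]
PUSH 4   : [0, 4]
POP      : [0]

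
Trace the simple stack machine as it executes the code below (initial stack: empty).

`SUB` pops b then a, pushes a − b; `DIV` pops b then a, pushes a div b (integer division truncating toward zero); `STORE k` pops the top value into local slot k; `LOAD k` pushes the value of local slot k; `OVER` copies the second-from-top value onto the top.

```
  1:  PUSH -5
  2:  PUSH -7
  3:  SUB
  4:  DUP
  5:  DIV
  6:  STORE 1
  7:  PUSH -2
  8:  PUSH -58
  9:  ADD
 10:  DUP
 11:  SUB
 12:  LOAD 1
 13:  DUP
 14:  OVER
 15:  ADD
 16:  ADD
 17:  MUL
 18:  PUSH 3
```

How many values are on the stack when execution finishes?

PUSH -5  : -5
PUSH -7  : -5 -7
SUB      : 2
DUP      : 2 2
DIV      : 1
STORE 1  : (empty)
PUSH -2  : -2
PUSH -58 : -2 -58
ADD      : -60
DUP      : -60 -60
SUB      : 0
LOAD 1   : 0 1
DUP      : 0 1 1
OVER     : 0 1 1 1
ADD      : 0 1 2
ADD      : 0 3
MUL      : 0
PUSH 3   : 0 3

2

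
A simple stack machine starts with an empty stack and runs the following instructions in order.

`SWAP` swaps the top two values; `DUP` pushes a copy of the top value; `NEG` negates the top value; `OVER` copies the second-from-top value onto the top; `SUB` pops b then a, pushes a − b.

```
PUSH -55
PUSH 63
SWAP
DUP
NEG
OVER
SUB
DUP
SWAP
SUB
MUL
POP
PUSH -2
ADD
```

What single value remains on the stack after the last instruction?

PUSH -55 → [-55]
PUSH 63  → [-55, 63]
SWAP     → [63, -55]
DUP      → [63, -55, -55]
NEG      → [63, -55, 55]
OVER     → [63, -55, 55, -55]
SUB      → [63, -55, 110]
DUP      → [63, -55, 110, 110]
SWAP     → [63, -55, 110, 110]
SUB      → [63, -55, 0]
MUL      → [63, 0]
POP      → [63]
PUSH -2  → [63, -2]
ADD      → [61]

61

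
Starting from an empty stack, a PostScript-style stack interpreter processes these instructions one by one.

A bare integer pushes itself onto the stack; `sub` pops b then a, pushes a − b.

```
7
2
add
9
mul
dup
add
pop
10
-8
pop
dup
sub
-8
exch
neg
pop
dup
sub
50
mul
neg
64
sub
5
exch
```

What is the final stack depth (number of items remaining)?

7    : 7
2    : 7 2
add  : 9
9    : 9 9
mul  : 81
dup  : 81 81
add  : 162
pop  : (empty)
10   : 10
-8   : 10 -8
pop  : 10
dup  : 10 10
sub  : 0
-8   : 0 -8
exch : -8 0
neg  : -8 0
pop  : -8
dup  : -8 -8
sub  : 0
50   : 0 50
mul  : 0
neg  : 0
64   : 0 64
sub  : -64
5    : -64 5
exch : 5 -64

2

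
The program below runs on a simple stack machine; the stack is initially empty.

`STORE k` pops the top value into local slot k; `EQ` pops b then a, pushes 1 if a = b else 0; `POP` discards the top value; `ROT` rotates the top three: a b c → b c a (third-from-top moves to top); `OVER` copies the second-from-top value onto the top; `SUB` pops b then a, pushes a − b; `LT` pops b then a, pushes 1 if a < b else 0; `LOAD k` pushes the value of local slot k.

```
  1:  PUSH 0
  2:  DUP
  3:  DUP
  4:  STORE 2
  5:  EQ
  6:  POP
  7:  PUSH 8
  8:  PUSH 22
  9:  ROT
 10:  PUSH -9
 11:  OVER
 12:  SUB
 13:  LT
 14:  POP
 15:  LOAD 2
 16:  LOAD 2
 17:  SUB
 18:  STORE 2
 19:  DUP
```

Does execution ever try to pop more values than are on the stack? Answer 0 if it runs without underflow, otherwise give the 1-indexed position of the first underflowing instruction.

9

PUSH 0  : 0
DUP     : 0 0
DUP     : 0 0 0
STORE 2 : 0 0
EQ      : 1
POP     : (empty)
PUSH 8  : 8
PUSH 22 : 8 22
ROT  — needs 3 operands, stack has 2 → underflow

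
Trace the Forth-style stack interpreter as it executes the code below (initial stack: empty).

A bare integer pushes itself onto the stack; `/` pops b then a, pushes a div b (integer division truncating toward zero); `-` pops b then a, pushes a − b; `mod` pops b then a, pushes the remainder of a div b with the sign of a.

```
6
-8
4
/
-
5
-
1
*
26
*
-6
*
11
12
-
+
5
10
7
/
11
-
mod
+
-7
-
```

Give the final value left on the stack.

6   → [6]
-8  → [6, -8]
4   → [6, -8, 4]
/   → [6, -2]
-   → [8]
5   → [8, 5]
-   → [3]
1   → [3, 1]
*   → [3]
26  → [3, 26]
*   → [78]
-6  → [78, -6]
*   → [-468]
11  → [-468, 11]
12  → [-468, 11, 12]
-   → [-468, -1]
+   → [-469]
5   → [-469, 5]
10  → [-469, 5, 10]
7   → [-469, 5, 10, 7]
/   → [-469, 5, 1]
11  → [-469, 5, 1, 11]
-   → [-469, 5, -10]
mod → [-469, 5]
+   → [-464]
-7  → [-464, -7]
-   → [-457]

-457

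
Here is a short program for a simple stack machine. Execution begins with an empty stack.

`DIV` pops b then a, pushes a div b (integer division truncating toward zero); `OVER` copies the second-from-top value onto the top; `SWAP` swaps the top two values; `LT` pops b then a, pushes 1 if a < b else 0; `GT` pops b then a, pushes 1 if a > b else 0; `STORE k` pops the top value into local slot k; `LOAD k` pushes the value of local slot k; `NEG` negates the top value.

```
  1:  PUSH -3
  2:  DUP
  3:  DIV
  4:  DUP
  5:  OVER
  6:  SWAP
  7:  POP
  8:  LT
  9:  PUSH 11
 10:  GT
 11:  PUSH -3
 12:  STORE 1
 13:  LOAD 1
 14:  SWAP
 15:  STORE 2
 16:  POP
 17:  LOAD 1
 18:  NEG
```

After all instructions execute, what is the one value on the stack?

PUSH -3 -> -3
DUP     -> -3 -3
DIV     -> 1
DUP     -> 1 1
OVER    -> 1 1 1
SWAP    -> 1 1 1
POP     -> 1 1
LT      -> 0
PUSH 11 -> 0 11
GT      -> 0
PUSH -3 -> 0 -3
STORE 1 -> 0
LOAD 1  -> 0 -3
SWAP    -> -3 0
STORE 2 -> -3
POP     -> (empty)
LOAD 1  -> -3
NEG     -> 3

3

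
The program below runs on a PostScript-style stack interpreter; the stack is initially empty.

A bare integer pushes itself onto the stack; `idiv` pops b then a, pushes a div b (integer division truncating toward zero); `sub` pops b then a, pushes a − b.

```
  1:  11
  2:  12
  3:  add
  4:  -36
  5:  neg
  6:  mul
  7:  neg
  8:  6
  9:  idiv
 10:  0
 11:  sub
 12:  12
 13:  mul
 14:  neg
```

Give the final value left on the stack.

11    [11]
12    [11, 12]
add   [23]
-36   [23, -36]
neg   [23, 36]
mul   [828]
neg   [-828]
6     [-828, 6]
idiv  [-138]
0     [-138, 0]
sub   [-138]
12    [-138, 12]
mul   [-1656]
neg   [1656]

1656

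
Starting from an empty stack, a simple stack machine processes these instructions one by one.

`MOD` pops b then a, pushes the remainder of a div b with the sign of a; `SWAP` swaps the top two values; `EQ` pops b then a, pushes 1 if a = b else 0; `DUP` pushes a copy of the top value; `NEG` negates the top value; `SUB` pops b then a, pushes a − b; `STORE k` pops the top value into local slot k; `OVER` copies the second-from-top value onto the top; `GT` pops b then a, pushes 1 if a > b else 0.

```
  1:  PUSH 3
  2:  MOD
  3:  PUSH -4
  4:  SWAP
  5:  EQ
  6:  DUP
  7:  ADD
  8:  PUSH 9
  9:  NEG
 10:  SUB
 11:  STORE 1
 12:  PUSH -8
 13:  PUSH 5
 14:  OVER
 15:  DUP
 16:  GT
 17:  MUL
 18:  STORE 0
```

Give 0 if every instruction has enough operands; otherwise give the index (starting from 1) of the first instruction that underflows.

PUSH 3 → 3
MOD  — needs 2 operands, stack has 1 → underflow

2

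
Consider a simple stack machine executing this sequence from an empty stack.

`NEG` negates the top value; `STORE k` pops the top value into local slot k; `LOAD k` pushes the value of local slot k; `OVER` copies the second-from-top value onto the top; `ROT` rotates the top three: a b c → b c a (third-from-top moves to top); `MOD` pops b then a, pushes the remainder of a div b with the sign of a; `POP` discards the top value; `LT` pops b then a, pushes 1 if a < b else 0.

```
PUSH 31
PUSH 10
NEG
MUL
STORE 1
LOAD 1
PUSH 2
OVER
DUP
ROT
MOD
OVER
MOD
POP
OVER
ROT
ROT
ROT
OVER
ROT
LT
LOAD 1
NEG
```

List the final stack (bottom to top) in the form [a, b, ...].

[-310, -310, 0, 310]

PUSH 31  [31]
PUSH 10  [31, 10]
NEG      [31, -10]
MUL      [-310]
STORE 1  []
LOAD 1   [-310]
PUSH 2   [-310, 2]
OVER     [-310, 2, -310]
DUP      [-310, 2, -310, -310]
ROT      [-310, -310, -310, 2]
MOD      [-310, -310, 0]
OVER     [-310, -310, 0, -310]
MOD      [-310, -310, 0]
POP      [-310, -310]
OVER     [-310, -310, -310]
ROT      [-310, -310, -310]
ROT      [-310, -310, -310]
ROT      [-310, -310, -310]
OVER     [-310, -310, -310, -310]
ROT      [-310, -310, -310, -310]
LT       [-310, -310, 0]
LOAD 1   [-310, -310, 0, -310]
NEG      [-310, -310, 0, 310]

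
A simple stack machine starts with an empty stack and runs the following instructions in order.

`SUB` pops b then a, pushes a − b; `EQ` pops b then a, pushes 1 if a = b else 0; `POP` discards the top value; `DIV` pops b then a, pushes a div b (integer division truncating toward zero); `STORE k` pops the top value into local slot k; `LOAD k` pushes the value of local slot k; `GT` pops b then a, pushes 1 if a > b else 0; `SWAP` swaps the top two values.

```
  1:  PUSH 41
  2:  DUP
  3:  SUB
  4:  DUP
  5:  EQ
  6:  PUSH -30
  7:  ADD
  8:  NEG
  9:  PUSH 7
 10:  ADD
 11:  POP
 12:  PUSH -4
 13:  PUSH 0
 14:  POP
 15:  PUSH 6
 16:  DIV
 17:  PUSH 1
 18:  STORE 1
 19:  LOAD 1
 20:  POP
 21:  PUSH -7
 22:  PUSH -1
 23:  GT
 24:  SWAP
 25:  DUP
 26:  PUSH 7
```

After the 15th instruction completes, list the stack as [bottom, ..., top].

[-4, 6]

PUSH 41  → 41
DUP      → 41 41
SUB      → 0
DUP      → 0 0
EQ       → 1
PUSH -30 → 1 -30
ADD      → -29
NEG      → 29
PUSH 7   → 29 7
ADD      → 36
POP      → (empty)
PUSH -4  → -4
PUSH 0   → -4 0
POP      → -4
PUSH 6   → -4 6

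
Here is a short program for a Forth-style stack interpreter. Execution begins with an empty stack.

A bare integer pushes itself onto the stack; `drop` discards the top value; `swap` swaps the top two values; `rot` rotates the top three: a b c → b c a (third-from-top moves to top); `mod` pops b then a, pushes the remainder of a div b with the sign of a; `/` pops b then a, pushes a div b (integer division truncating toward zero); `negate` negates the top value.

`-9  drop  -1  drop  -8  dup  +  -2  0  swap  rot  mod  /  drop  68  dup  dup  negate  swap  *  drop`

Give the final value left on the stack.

68

-9     : [-9]
drop   : []
-1     : [-1]
drop   : []
-8     : [-8]
dup    : [-8, -8]
+      : [-16]
-2     : [-16, -2]
0      : [-16, -2, 0]
swap   : [-16, 0, -2]
rot    : [0, -2, -16]
mod    : [0, -2]
/      : [0]
drop   : []
68     : [68]
dup    : [68, 68]
dup    : [68, 68, 68]
negate : [68, 68, -68]
swap   : [68, -68, 68]
*      : [68, -4624]
drop   : [68]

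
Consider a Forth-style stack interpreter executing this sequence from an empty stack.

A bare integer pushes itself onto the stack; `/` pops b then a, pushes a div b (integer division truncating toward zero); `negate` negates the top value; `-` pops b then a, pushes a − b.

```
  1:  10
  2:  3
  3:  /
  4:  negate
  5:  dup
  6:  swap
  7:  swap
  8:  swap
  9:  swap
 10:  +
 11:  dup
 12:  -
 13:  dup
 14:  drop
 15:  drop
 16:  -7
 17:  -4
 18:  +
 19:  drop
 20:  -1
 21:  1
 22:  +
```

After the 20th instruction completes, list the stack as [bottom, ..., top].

10      [10]
3       [10, 3]
/       [3]
negate  [-3]
dup     [-3, -3]
swap    [-3, -3]
swap    [-3, -3]
swap    [-3, -3]
swap    [-3, -3]
+       [-6]
dup     [-6, -6]
-       [0]
dup     [0, 0]
drop    [0]
drop    []
-7      [-7]
-4      [-7, -4]
+       [-11]
drop    []
-1      [-1]

[-1]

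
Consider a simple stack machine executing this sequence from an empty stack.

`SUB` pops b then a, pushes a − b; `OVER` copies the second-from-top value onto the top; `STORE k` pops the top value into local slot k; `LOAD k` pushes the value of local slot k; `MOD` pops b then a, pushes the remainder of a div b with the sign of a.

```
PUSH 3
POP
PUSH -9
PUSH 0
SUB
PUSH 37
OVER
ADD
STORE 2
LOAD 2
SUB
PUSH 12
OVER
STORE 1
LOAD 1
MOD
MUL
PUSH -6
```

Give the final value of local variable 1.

PUSH 3  → 3
POP     → (empty)
PUSH -9 → -9
PUSH 0  → -9 0
SUB     → -9
PUSH 37 → -9 37
OVER    → -9 37 -9
ADD     → -9 28
STORE 2 → -9
LOAD 2  → -9 28
SUB     → -37
PUSH 12 → -37 12
OVER    → -37 12 -37
STORE 1 → -37 12
LOAD 1  → -37 12 -37
MOD     → -37 12
MUL     → -444
PUSH -6 → -444 -6

-37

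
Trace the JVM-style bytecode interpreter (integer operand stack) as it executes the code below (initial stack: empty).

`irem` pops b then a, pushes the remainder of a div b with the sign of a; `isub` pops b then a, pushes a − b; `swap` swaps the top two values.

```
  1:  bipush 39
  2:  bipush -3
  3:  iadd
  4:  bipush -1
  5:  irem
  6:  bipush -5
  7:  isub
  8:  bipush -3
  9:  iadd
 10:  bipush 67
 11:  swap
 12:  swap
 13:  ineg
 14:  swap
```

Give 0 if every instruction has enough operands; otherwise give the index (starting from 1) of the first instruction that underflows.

bipush 39 → 39
bipush -3 → 39 -3
iadd      → 36
bipush -1 → 36 -1
irem      → 0
bipush -5 → 0 -5
isub      → 5
bipush -3 → 5 -3
iadd      → 2
bipush 67 → 2 67
swap      → 67 2
swap      → 2 67
ineg      → 2 -67
swap      → -67 2

0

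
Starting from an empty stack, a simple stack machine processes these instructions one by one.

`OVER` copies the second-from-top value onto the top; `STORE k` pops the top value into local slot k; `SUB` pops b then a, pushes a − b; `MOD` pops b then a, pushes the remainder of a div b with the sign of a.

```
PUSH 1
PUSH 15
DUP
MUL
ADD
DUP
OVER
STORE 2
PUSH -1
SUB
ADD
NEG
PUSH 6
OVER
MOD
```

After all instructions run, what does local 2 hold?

226

PUSH 1  : [1]
PUSH 15 : [1, 15]
DUP     : [1, 15, 15]
MUL     : [1, 225]
ADD     : [226]
DUP     : [226, 226]
OVER    : [226, 226, 226]
STORE 2 : [226, 226]
PUSH -1 : [226, 226, -1]
SUB     : [226, 227]
ADD     : [453]
NEG     : [-453]
PUSH 6  : [-453, 6]
OVER    : [-453, 6, -453]
MOD     : [-453, 6]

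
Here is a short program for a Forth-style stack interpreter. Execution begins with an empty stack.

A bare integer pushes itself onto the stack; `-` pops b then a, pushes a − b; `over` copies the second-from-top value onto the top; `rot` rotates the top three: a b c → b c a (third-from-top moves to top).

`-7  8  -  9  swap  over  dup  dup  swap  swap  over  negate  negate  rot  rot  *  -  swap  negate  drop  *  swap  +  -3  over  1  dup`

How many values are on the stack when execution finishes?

5

-7     → -7
8      → -7 8
-      → -15
9      → -15 9
swap   → 9 -15
over   → 9 -15 9
dup    → 9 -15 9 9
dup    → 9 -15 9 9 9
swap   → 9 -15 9 9 9
swap   → 9 -15 9 9 9
over   → 9 -15 9 9 9 9
negate → 9 -15 9 9 9 -9
negate → 9 -15 9 9 9 9
rot    → 9 -15 9 9 9 9
rot    → 9 -15 9 9 9 9
*      → 9 -15 9 9 81
-      → 9 -15 9 -72
swap   → 9 -15 -72 9
negate → 9 -15 -72 -9
drop   → 9 -15 -72
*      → 9 1080
swap   → 1080 9
+      → 1089
-3     → 1089 -3
over   → 1089 -3 1089
1      → 1089 -3 1089 1
dup    → 1089 -3 1089 1 1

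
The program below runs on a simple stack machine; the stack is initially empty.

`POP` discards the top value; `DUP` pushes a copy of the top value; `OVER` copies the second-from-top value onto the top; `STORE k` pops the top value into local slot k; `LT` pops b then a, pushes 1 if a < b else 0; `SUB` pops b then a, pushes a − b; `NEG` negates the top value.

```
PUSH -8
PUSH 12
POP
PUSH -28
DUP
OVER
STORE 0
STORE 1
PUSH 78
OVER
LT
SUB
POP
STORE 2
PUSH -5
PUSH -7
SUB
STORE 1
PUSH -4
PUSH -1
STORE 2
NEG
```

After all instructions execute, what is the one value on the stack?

4

PUSH -8  : -8
PUSH 12  : -8 12
POP      : -8
PUSH -28 : -8 -28
DUP      : -8 -28 -28
OVER     : -8 -28 -28 -28
STORE 0  : -8 -28 -28
STORE 1  : -8 -28
PUSH 78  : -8 -28 78
OVER     : -8 -28 78 -28
LT       : -8 -28 0
SUB      : -8 -28
POP      : -8
STORE 2  : (empty)
PUSH -5  : -5
PUSH -7  : -5 -7
SUB      : 2
STORE 1  : (empty)
PUSH -4  : -4
PUSH -1  : -4 -1
STORE 2  : -4
NEG      : 4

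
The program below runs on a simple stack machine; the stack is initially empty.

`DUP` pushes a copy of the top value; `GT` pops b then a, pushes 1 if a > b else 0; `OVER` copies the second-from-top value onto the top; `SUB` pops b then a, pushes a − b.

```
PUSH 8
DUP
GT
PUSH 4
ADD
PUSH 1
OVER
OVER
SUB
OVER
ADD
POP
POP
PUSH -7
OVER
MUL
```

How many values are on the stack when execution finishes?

PUSH 8  -> [8]
DUP     -> [8, 8]
GT      -> [0]
PUSH 4  -> [0, 4]
ADD     -> [4]
PUSH 1  -> [4, 1]
OVER    -> [4, 1, 4]
OVER    -> [4, 1, 4, 1]
SUB     -> [4, 1, 3]
OVER    -> [4, 1, 3, 1]
ADD     -> [4, 1, 4]
POP     -> [4, 1]
POP     -> [4]
PUSH -7 -> [4, -7]
OVER    -> [4, -7, 4]
MUL     -> [4, -28]

2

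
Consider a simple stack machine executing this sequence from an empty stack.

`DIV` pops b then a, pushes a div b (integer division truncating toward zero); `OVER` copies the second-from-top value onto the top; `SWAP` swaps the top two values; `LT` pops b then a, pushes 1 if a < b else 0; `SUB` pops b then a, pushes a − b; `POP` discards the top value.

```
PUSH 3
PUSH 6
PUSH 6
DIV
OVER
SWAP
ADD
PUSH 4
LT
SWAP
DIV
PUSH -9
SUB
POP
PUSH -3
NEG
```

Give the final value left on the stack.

3

PUSH 3  → 3
PUSH 6  → 3 6
PUSH 6  → 3 6 6
DIV     → 3 1
OVER    → 3 1 3
SWAP    → 3 3 1
ADD     → 3 4
PUSH 4  → 3 4 4
LT      → 3 0
SWAP    → 0 3
DIV     → 0
PUSH -9 → 0 -9
SUB     → 9
POP     → (empty)
PUSH -3 → -3
NEG     → 3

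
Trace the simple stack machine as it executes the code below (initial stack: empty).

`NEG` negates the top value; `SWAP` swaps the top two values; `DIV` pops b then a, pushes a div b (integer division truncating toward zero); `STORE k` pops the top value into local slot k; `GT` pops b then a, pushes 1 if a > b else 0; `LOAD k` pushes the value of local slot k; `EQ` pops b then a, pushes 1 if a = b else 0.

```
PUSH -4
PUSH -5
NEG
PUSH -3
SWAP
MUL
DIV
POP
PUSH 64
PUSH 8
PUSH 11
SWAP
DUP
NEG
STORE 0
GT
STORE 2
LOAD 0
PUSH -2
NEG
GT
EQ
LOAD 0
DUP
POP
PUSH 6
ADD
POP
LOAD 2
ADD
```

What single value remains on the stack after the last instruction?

PUSH -4 : [-4]
PUSH -5 : [-4, -5]
NEG     : [-4, 5]
PUSH -3 : [-4, 5, -3]
SWAP    : [-4, -3, 5]
MUL     : [-4, -15]
DIV     : [0]
POP     : []
PUSH 64 : [64]
PUSH 8  : [64, 8]
PUSH 11 : [64, 8, 11]
SWAP    : [64, 11, 8]
DUP     : [64, 11, 8, 8]
NEG     : [64, 11, 8, -8]
STORE 0 : [64, 11, 8]
GT      : [64, 1]
STORE 2 : [64]
LOAD 0  : [64, -8]
PUSH -2 : [64, -8, -2]
NEG     : [64, -8, 2]
GT      : [64, 0]
EQ      : [0]
LOAD 0  : [0, -8]
DUP     : [0, -8, -8]
POP     : [0, -8]
PUSH 6  : [0, -8, 6]
ADD     : [0, -2]
POP     : [0]
LOAD 2  : [0, 1]
ADD     : [1]

1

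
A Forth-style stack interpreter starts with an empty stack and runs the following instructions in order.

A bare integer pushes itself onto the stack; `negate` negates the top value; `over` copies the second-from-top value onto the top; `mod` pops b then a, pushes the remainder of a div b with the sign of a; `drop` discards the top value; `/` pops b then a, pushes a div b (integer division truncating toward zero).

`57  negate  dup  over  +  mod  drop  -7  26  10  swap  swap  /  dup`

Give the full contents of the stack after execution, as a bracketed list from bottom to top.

[-7, 2, 2]

57     -> 57
negate -> -57
dup    -> -57 -57
over   -> -57 -57 -57
+      -> -57 -114
mod    -> -57
drop   -> (empty)
-7     -> -7
26     -> -7 26
10     -> -7 26 10
swap   -> -7 10 26
swap   -> -7 26 10
/      -> -7 2
dup    -> -7 2 2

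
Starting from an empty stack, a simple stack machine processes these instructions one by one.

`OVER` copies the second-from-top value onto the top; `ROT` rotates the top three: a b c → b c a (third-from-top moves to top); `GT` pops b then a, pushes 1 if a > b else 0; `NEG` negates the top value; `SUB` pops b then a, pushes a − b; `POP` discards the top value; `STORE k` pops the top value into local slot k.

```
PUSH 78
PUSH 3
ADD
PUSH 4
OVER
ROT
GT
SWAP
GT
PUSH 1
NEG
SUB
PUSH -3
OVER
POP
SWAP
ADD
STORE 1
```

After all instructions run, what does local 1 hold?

PUSH 78 → 78
PUSH 3  → 78 3
ADD     → 81
PUSH 4  → 81 4
OVER    → 81 4 81
ROT     → 4 81 81
GT      → 4 0
SWAP    → 0 4
GT      → 0
PUSH 1  → 0 1
NEG     → 0 -1
SUB     → 1
PUSH -3 → 1 -3
OVER    → 1 -3 1
POP     → 1 -3
SWAP    → -3 1
ADD     → -2
STORE 1 → (empty)

-2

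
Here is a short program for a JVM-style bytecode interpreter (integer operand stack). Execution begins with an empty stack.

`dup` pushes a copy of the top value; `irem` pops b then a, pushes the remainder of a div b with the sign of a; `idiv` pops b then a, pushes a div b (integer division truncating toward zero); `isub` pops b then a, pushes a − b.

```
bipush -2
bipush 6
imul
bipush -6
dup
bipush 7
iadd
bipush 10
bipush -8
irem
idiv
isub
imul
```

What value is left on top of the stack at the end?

bipush -2 → [-2]
bipush 6  → [-2, 6]
imul      → [-12]
bipush -6 → [-12, -6]
dup       → [-12, -6, -6]
bipush 7  → [-12, -6, -6, 7]
iadd      → [-12, -6, 1]
bipush 10 → [-12, -6, 1, 10]
bipush -8 → [-12, -6, 1, 10, -8]
irem      → [-12, -6, 1, 2]
idiv      → [-12, -6, 0]
isub      → [-12, -6]
imul      → [72]

72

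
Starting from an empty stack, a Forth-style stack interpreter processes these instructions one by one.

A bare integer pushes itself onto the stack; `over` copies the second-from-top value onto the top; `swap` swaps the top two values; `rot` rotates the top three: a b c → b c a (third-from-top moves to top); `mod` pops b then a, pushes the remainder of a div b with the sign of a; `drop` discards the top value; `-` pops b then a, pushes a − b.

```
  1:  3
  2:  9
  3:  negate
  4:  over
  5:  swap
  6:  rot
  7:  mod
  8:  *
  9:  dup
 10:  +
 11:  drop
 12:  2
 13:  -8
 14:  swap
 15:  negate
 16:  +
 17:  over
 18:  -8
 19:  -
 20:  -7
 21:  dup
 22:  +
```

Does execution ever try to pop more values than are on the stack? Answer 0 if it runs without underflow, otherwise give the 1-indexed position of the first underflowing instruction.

17

3      → 3
9      → 3 9
negate → 3 -9
over   → 3 -9 3
swap   → 3 3 -9
rot    → 3 -9 3
mod    → 3 0
*      → 0
dup    → 0 0
+      → 0
drop   → (empty)
2      → 2
-8     → 2 -8
swap   → -8 2
negate → -8 -2
+      → -10
over  — needs 2 operands, stack has 1 → underflow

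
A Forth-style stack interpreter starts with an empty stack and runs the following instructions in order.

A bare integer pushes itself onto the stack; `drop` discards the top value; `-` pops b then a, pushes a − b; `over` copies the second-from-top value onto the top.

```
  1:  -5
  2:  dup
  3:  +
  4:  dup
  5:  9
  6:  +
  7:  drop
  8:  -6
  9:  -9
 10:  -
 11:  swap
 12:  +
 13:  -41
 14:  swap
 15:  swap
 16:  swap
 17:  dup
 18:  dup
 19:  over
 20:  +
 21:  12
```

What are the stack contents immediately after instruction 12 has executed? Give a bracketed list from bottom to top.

-5   → -5
dup  → -5 -5
+    → -10
dup  → -10 -10
9    → -10 -10 9
+    → -10 -1
drop → -10
-6   → -10 -6
-9   → -10 -6 -9
-    → -10 3
swap → 3 -10
+    → -7

[-7]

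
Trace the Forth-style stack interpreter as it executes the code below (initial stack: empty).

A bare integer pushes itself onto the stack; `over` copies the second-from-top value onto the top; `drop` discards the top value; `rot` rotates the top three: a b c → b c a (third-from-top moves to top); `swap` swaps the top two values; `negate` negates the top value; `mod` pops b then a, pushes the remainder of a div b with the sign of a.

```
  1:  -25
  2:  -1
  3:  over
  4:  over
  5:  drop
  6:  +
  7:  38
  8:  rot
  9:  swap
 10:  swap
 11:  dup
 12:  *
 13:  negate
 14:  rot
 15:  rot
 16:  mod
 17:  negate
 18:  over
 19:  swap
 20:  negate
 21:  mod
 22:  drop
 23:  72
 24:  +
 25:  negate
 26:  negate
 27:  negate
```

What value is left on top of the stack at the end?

-25    : -25
-1     : -25 -1
over   : -25 -1 -25
over   : -25 -1 -25 -1
drop   : -25 -1 -25
+      : -25 -26
38     : -25 -26 38
rot    : -26 38 -25
swap   : -26 -25 38
swap   : -26 38 -25
dup    : -26 38 -25 -25
*      : -26 38 625
negate : -26 38 -625
rot    : 38 -625 -26
rot    : -625 -26 38
mod    : -625 -26
negate : -625 26
over   : -625 26 -625
swap   : -625 -625 26
negate : -625 -625 -26
mod    : -625 -1
drop   : -625
72     : -625 72
+      : -553
negate : 553
negate : -553
negate : 553

553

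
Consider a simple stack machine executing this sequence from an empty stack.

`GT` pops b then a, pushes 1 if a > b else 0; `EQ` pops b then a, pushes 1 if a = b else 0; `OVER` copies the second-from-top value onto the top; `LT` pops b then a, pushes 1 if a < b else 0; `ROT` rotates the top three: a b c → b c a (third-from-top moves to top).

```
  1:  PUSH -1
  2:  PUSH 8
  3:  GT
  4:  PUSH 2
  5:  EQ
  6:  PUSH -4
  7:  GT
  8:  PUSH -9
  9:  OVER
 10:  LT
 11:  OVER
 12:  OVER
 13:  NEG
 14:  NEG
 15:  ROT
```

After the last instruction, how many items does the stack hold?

4

PUSH -1 : -1
PUSH 8  : -1 8
GT      : 0
PUSH 2  : 0 2
EQ      : 0
PUSH -4 : 0 -4
GT      : 1
PUSH -9 : 1 -9
OVER    : 1 -9 1
LT      : 1 1
OVER    : 1 1 1
OVER    : 1 1 1 1
NEG     : 1 1 1 -1
NEG     : 1 1 1 1
ROT     : 1 1 1 1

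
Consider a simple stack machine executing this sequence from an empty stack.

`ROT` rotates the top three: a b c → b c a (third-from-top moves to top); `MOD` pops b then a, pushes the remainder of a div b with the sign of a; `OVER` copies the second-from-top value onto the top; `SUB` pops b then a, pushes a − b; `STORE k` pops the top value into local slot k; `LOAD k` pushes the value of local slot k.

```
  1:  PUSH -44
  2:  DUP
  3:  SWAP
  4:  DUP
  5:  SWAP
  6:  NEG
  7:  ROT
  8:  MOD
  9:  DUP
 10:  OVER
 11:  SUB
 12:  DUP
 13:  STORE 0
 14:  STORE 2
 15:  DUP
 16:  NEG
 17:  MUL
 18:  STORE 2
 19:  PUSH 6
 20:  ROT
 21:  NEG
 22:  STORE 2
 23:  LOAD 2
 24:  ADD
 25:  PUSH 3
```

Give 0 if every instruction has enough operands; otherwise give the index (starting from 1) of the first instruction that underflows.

PUSH -44 -> -44
DUP      -> -44 -44
SWAP     -> -44 -44
DUP      -> -44 -44 -44
SWAP     -> -44 -44 -44
NEG      -> -44 -44 44
ROT      -> -44 44 -44
MOD      -> -44 0
DUP      -> -44 0 0
OVER     -> -44 0 0 0
SUB      -> -44 0 0
DUP      -> -44 0 0 0
STORE 0  -> -44 0 0
STORE 2  -> -44 0
DUP      -> -44 0 0
NEG      -> -44 0 0
MUL      -> -44 0
STORE 2  -> -44
PUSH 6   -> -44 6
ROT  — needs 3 operands, stack has 2 → underflow

20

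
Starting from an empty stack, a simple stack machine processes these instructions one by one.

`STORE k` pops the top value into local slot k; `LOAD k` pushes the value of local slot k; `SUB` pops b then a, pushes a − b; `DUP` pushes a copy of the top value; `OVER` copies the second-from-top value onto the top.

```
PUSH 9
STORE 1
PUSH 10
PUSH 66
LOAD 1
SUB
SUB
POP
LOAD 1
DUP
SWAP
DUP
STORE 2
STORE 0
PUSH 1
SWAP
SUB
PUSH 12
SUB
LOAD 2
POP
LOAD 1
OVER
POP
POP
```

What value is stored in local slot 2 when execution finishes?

PUSH 9  -> 9
STORE 1 -> (empty)
PUSH 10 -> 10
PUSH 66 -> 10 66
LOAD 1  -> 10 66 9
SUB     -> 10 57
SUB     -> -47
POP     -> (empty)
LOAD 1  -> 9
DUP     -> 9 9
SWAP    -> 9 9
DUP     -> 9 9 9
STORE 2 -> 9 9
STORE 0 -> 9
PUSH 1  -> 9 1
SWAP    -> 1 9
SUB     -> -8
PUSH 12 -> -8 12
SUB     -> -20
LOAD 2  -> -20 9
POP     -> -20
LOAD 1  -> -20 9
OVER    -> -20 9 -20
POP     -> -20 9
POP     -> -20

9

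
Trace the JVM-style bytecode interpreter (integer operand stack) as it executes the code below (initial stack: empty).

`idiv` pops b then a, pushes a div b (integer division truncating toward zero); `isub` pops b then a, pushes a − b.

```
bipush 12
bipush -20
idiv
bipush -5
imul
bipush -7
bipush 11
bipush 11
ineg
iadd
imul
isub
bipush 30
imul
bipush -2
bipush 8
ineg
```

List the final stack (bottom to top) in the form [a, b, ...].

[0, -2, -8]

bipush 12  → [12]
bipush -20 → [12, -20]
idiv       → [0]
bipush -5  → [0, -5]
imul       → [0]
bipush -7  → [0, -7]
bipush 11  → [0, -7, 11]
bipush 11  → [0, -7, 11, 11]
ineg       → [0, -7, 11, -11]
iadd       → [0, -7, 0]
imul       → [0, 0]
isub       → [0]
bipush 30  → [0, 30]
imul       → [0]
bipush -2  → [0, -2]
bipush 8   → [0, -2, 8]
ineg       → [0, -2, -8]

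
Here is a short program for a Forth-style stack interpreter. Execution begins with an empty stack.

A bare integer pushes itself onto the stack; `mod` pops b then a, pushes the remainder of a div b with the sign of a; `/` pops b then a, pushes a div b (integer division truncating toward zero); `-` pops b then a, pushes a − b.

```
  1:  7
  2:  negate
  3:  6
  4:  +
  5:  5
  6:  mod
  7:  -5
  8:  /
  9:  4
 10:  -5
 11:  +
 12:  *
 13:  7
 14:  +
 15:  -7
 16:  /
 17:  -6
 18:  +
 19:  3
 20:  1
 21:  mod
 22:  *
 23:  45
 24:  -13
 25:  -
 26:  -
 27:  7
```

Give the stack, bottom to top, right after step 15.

7      -> [7]
negate -> [-7]
6      -> [-7, 6]
+      -> [-1]
5      -> [-1, 5]
mod    -> [-1]
-5     -> [-1, -5]
/      -> [0]
4      -> [0, 4]
-5     -> [0, 4, -5]
+      -> [0, -1]
*      -> [0]
7      -> [0, 7]
+      -> [7]
-7     -> [7, -7]

[7, -7]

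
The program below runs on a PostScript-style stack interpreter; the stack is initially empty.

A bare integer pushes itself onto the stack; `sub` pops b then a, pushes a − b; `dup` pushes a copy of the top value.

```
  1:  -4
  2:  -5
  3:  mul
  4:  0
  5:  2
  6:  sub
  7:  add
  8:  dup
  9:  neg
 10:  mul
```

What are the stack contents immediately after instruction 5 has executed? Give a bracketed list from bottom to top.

-4  : -4
-5  : -4 -5
mul : 20
0   : 20 0
2   : 20 0 2

[20, 0, 2]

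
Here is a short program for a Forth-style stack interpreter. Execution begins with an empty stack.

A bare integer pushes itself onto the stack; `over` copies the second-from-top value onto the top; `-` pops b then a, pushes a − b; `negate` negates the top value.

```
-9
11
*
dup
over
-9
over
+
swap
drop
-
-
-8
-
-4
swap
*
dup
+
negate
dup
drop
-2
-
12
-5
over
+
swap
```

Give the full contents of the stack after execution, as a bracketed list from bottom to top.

[-798, 7, 12]

-9      [-9]
11      [-9, 11]
*       [-99]
dup     [-99, -99]
over    [-99, -99, -99]
-9      [-99, -99, -99, -9]
over    [-99, -99, -99, -9, -99]
+       [-99, -99, -99, -108]
swap    [-99, -99, -108, -99]
drop    [-99, -99, -108]
-       [-99, 9]
-       [-108]
-8      [-108, -8]
-       [-100]
-4      [-100, -4]
swap    [-4, -100]
*       [400]
dup     [400, 400]
+       [800]
negate  [-800]
dup     [-800, -800]
drop    [-800]
-2      [-800, -2]
-       [-798]
12      [-798, 12]
-5      [-798, 12, -5]
over    [-798, 12, -5, 12]
+       [-798, 12, 7]
swap    [-798, 7, 12]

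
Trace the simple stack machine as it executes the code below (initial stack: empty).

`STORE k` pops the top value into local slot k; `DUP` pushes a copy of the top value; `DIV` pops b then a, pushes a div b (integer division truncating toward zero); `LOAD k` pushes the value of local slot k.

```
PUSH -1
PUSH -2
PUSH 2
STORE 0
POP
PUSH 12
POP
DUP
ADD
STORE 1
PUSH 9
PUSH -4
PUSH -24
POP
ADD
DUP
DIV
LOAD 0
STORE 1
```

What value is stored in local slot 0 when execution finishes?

2

PUSH -1  → [-1]
PUSH -2  → [-1, -2]
PUSH 2   → [-1, -2, 2]
STORE 0  → [-1, -2]
POP      → [-1]
PUSH 12  → [-1, 12]
POP      → [-1]
DUP      → [-1, -1]
ADD      → [-2]
STORE 1  → []
PUSH 9   → [9]
PUSH -4  → [9, -4]
PUSH -24 → [9, -4, -24]
POP      → [9, -4]
ADD      → [5]
DUP      → [5, 5]
DIV      → [1]
LOAD 0   → [1, 2]
STORE 1  → [1]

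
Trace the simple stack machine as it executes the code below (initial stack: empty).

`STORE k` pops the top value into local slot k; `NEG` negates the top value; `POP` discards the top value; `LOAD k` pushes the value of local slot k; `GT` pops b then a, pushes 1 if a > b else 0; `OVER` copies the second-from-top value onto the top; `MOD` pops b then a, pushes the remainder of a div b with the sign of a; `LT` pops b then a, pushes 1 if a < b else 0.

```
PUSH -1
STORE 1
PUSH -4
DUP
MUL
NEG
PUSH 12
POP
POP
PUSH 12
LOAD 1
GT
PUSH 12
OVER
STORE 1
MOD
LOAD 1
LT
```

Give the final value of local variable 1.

PUSH -1 -> -1
STORE 1 -> (empty)
PUSH -4 -> -4
DUP     -> -4 -4
MUL     -> 16
NEG     -> -16
PUSH 12 -> -16 12
POP     -> -16
POP     -> (empty)
PUSH 12 -> 12
LOAD 1  -> 12 -1
GT      -> 1
PUSH 12 -> 1 12
OVER    -> 1 12 1
STORE 1 -> 1 12
MOD     -> 1
LOAD 1  -> 1 1
LT      -> 0

1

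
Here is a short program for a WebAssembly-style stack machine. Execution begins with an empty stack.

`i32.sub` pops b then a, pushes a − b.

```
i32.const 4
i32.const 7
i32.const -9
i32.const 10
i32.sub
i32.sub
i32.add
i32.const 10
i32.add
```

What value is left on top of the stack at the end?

40

i32.const 4  : [4]
i32.const 7  : [4, 7]
i32.const -9 : [4, 7, -9]
i32.const 10 : [4, 7, -9, 10]
i32.sub      : [4, 7, -19]
i32.sub      : [4, 26]
i32.add      : [30]
i32.const 10 : [30, 10]
i32.add      : [40]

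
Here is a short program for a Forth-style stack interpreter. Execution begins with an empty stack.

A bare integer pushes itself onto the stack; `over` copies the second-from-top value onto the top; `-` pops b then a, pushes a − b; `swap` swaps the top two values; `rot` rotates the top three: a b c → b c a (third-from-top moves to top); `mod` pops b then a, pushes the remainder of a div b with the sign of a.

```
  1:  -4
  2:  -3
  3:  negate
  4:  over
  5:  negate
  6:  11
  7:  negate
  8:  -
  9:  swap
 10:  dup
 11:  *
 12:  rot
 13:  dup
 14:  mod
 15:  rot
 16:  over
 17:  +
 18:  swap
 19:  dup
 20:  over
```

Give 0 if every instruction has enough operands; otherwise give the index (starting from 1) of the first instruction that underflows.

0

-4     -> -4
-3     -> -4 -3
negate -> -4 3
over   -> -4 3 -4
negate -> -4 3 4
11     -> -4 3 4 11
negate -> -4 3 4 -11
-      -> -4 3 15
swap   -> -4 15 3
dup    -> -4 15 3 3
*      -> -4 15 9
rot    -> 15 9 -4
dup    -> 15 9 -4 -4
mod    -> 15 9 0
rot    -> 9 0 15
over   -> 9 0 15 0
+      -> 9 0 15
swap   -> 9 15 0
dup    -> 9 15 0 0
over   -> 9 15 0 0 0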